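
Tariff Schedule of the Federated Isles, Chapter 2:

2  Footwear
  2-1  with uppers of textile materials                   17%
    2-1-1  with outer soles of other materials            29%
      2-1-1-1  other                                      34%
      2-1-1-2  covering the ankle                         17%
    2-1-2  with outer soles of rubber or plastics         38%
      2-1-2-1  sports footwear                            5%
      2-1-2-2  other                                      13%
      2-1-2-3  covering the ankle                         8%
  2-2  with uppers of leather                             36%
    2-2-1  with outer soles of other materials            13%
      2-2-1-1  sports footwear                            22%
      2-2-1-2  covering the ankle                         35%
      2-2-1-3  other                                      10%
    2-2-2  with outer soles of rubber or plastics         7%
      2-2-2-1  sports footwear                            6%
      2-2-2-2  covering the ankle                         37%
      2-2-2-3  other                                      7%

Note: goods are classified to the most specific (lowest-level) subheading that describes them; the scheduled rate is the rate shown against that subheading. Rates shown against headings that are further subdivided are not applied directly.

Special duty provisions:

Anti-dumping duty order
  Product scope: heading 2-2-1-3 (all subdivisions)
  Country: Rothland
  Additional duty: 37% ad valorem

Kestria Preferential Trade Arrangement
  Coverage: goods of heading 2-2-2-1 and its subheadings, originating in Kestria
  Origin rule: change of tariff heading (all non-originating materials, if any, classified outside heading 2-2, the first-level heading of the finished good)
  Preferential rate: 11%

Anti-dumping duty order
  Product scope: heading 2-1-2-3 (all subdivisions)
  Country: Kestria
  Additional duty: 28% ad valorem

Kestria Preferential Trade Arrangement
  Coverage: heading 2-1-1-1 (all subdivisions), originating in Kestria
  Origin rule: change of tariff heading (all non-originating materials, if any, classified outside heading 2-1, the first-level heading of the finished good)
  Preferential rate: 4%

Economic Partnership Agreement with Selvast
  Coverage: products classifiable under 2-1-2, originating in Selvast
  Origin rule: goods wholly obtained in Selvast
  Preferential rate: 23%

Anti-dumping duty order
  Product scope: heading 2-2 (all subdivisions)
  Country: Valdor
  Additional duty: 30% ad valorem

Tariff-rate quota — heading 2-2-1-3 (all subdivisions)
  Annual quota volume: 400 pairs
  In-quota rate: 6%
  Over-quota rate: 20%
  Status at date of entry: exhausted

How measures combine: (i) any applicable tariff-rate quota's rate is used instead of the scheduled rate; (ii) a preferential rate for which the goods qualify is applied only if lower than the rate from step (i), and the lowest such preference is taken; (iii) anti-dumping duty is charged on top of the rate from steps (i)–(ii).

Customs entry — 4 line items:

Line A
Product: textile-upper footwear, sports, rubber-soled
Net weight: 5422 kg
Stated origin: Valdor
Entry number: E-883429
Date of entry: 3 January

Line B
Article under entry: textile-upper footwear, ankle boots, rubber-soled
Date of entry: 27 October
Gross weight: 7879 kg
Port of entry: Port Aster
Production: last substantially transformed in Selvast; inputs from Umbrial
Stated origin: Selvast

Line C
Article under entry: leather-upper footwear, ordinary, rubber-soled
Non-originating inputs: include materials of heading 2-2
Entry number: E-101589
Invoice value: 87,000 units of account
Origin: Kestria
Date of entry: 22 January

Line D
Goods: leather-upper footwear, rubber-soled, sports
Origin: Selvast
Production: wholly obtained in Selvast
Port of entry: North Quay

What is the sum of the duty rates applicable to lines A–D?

26%

Line A: textile-upper → 2-1; rubber-soled → 2-1-2; sports → 2-1-2-1. Scheduled 5%. No special measure applies. → 5%.
Line B: textile-upper → 2-1; rubber-soled → 2-1-2; ankle boots → 2-1-2-3. Scheduled 8%. Selvast agreement on 2-1-2: not wholly obtained. → 8%.
Line C: leather-upper → 2-2; rubber-soled → 2-2-2; ordinary → 2-2-2-3. Scheduled 7%. Kestria agreement on 2-2-2-1: 2-2-2-3 not covered; Kestria agreement on 2-1-1-1: 2-2-2-3 not covered. → 7%.
Line D: leather-upper → 2-2; rubber-soled → 2-2-2; sports → 2-2-2-1. Scheduled 6%. Selvast agreement on 2-1-2: 2-2-2-1 not covered. → 6%.
Sum: 5% + 8% + 7% + 6% = 26%.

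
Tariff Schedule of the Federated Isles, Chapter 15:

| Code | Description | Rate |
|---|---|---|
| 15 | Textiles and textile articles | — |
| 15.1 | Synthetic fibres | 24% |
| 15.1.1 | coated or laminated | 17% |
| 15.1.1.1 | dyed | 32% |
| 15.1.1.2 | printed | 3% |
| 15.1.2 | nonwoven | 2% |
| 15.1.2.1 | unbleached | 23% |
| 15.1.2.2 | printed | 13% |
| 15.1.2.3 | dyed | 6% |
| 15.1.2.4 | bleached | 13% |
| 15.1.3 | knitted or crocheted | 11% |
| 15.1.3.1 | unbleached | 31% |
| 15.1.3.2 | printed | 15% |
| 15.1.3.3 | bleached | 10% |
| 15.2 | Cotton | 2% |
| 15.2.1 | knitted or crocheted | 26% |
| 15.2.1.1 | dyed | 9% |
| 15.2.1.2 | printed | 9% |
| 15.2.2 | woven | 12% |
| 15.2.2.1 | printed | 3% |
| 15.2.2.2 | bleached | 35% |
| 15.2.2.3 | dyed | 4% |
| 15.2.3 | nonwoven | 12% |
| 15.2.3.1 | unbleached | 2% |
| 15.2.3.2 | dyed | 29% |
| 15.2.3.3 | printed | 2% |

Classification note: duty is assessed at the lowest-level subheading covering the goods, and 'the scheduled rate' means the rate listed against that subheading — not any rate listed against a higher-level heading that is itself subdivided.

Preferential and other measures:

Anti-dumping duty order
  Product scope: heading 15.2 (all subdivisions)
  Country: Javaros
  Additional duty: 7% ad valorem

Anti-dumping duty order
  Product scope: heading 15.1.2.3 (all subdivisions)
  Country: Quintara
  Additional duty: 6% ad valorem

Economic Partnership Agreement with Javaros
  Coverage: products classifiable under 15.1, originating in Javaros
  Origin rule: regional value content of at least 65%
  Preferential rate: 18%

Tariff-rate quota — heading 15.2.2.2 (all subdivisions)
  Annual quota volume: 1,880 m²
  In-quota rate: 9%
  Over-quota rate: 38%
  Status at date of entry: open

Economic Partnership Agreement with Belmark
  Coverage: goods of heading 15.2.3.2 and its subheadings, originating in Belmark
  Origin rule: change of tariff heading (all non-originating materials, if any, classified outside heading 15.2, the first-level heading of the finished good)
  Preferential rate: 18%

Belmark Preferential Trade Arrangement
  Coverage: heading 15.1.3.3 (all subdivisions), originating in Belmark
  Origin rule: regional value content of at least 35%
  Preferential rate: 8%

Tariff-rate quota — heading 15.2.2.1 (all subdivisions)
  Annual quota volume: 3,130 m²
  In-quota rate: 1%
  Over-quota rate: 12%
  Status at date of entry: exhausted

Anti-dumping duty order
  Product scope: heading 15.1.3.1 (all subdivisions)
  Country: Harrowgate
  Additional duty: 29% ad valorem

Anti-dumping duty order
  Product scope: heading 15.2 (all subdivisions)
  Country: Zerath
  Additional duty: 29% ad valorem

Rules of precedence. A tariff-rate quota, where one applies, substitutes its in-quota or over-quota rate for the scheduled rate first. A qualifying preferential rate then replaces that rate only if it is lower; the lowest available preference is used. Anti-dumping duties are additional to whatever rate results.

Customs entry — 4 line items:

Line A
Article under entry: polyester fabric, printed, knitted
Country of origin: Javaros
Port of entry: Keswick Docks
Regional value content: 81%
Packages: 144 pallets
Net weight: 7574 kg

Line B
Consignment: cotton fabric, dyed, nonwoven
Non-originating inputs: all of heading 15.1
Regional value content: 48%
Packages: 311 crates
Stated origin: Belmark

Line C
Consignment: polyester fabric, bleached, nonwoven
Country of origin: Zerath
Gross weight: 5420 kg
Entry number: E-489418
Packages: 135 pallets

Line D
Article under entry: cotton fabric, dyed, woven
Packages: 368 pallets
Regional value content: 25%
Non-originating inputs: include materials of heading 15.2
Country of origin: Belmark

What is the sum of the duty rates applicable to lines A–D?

50%

Line A: polyester → 15.1; knitted → 15.1.3; printed → 15.1.3.2. Scheduled 15%. Javaros agreement on 15.1: RVC ≥ 65% → 18% available; preference 18% not lower than 15% → no reduction. → 15%.
Line B: cotton → 15.2; nonwoven → 15.2.3; dyed → 15.2.3.2. Scheduled 29%. Belmark agreement on 15.2.3.2: CTH met → 18% available; Belmark agreement on 15.1.3.3: 15.2.3.2 not covered; preferential 18%. → 18%.
Line C: polyester → 15.1; nonwoven → 15.1.2; bleached → 15.1.2.4. Scheduled 13%. No special measure applies. → 13%.
Line D: cotton → 15.2; woven → 15.2.2; dyed → 15.2.2.3. Scheduled 4%. Belmark agreement on 15.2.3.2: 15.2.2.3 not covered; Belmark agreement on 15.1.3.3: 15.2.2.3 not covered. → 4%.
Sum: 15% + 18% + 13% + 4% = 50%.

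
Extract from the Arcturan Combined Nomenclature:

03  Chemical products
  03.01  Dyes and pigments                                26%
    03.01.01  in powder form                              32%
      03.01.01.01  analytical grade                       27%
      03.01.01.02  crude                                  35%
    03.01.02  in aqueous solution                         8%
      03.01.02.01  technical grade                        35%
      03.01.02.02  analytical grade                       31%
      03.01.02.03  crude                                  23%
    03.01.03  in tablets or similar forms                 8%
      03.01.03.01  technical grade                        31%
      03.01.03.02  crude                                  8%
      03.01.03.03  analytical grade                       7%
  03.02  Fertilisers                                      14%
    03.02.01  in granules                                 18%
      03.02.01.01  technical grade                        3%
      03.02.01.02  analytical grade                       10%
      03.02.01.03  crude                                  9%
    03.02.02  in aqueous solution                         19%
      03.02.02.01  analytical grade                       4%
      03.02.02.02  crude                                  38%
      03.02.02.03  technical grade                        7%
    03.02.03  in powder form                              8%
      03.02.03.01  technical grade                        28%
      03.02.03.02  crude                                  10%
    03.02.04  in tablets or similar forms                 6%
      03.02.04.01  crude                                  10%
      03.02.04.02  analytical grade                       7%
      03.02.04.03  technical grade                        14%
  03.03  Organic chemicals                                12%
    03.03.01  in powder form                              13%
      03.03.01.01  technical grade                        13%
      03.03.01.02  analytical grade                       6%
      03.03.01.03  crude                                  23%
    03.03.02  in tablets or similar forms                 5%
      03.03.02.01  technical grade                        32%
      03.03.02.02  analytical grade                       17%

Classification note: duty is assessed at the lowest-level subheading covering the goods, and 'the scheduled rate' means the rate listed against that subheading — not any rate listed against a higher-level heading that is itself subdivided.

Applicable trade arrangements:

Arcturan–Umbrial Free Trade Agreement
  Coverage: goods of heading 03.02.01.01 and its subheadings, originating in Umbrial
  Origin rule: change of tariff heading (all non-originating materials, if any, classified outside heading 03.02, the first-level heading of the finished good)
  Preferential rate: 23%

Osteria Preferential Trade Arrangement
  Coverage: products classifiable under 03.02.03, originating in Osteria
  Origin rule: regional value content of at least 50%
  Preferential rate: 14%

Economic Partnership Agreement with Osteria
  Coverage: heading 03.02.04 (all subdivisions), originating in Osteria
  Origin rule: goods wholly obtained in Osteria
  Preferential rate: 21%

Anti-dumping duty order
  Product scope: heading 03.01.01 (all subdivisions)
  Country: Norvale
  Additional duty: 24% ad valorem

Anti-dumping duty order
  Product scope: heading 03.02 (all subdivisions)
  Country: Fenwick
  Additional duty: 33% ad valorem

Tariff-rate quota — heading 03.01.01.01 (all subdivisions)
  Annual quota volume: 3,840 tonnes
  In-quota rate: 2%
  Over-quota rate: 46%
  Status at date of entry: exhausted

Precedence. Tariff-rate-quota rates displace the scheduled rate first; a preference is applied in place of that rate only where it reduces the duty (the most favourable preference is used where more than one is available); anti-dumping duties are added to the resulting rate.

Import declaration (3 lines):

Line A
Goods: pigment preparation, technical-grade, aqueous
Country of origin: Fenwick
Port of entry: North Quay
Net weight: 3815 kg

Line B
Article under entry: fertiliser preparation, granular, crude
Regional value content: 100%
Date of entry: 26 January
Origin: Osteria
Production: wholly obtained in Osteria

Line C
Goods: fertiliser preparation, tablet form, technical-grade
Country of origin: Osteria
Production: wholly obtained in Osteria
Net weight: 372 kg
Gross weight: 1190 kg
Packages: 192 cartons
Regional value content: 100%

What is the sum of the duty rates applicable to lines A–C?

Line A: pigment → 03.01; aqueous → 03.01.02; technical-grade → 03.01.02.01. Scheduled 35%. No special measure applies. → 35%.
Line B: fertiliser → 03.02; granular → 03.02.01; crude → 03.02.01.03. Scheduled 9%. Osteria agreement on 03.02.03: 03.02.01.03 not covered; Osteria agreement on 03.02.04: 03.02.01.03 not covered. → 9%.
Line C: fertiliser → 03.02; tablet form → 03.02.04; technical-grade → 03.02.04.03. Scheduled 14%. Osteria agreement on 03.02.03: 03.02.04.03 not covered; Osteria agreement on 03.02.04: wholly obtained → 21% available; preference 21% not lower than 14% → no reduction. → 14%.
Sum: 35% + 9% + 14% = 58%.

58%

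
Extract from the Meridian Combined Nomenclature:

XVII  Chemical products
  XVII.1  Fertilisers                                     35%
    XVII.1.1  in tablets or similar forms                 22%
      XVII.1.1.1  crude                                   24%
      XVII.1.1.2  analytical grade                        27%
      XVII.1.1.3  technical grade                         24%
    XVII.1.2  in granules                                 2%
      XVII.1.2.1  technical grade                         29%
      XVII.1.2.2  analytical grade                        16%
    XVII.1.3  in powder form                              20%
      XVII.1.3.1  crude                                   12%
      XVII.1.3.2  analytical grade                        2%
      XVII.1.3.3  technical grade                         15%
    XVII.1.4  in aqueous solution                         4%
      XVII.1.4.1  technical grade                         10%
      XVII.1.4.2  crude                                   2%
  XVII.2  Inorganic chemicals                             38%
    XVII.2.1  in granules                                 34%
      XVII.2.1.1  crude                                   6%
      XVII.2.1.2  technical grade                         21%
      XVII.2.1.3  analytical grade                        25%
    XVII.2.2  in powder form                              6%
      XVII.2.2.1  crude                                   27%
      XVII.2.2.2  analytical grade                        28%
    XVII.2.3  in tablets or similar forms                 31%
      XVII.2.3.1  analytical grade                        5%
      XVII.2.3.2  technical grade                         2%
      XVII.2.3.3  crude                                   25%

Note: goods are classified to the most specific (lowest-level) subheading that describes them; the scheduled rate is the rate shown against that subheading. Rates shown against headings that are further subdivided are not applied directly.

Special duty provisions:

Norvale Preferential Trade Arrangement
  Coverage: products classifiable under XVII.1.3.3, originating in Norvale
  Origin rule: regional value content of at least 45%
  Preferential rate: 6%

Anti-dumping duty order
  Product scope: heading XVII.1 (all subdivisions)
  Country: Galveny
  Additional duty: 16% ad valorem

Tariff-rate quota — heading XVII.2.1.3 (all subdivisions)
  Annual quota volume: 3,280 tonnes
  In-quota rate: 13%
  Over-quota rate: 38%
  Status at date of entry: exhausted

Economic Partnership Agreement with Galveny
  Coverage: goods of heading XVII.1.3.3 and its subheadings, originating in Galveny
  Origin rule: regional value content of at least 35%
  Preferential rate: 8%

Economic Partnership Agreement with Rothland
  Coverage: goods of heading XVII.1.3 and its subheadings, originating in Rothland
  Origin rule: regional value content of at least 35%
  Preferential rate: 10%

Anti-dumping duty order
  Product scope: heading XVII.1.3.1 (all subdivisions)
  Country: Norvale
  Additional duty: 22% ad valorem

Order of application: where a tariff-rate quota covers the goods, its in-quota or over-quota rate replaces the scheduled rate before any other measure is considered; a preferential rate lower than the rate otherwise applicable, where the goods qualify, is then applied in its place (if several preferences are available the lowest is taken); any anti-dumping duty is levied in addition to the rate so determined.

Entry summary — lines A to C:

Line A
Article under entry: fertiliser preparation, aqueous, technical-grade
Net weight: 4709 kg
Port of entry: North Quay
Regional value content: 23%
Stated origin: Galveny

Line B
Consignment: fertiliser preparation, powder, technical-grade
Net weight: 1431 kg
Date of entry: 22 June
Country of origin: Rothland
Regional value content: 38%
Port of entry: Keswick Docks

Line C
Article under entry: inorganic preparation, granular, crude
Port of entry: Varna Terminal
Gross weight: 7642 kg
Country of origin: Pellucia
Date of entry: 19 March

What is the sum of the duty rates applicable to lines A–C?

Line A: fertiliser → XVII.1; aqueous → XVII.1.4; technical-grade → XVII.1.4.1. Scheduled 10%. Galveny agreement on XVII.1.3.3: XVII.1.4.1 not covered; anti-dumping (Galveny, XVII.1): +16%; total 10% + 16% = 26%. → 26%.
Line B: fertiliser → XVII.1; powder → XVII.1.3; technical-grade → XVII.1.3.3. Scheduled 15%. Rothland agreement on XVII.1.3: RVC ≥ 35% → 10% available; preferential 10%. → 10%.
Line C: inorganic → XVII.2; granular → XVII.2.1; crude → XVII.2.1.1. Scheduled 6%. No special measure applies. → 6%.
Sum: 26% + 10% + 6% = 42%.

42%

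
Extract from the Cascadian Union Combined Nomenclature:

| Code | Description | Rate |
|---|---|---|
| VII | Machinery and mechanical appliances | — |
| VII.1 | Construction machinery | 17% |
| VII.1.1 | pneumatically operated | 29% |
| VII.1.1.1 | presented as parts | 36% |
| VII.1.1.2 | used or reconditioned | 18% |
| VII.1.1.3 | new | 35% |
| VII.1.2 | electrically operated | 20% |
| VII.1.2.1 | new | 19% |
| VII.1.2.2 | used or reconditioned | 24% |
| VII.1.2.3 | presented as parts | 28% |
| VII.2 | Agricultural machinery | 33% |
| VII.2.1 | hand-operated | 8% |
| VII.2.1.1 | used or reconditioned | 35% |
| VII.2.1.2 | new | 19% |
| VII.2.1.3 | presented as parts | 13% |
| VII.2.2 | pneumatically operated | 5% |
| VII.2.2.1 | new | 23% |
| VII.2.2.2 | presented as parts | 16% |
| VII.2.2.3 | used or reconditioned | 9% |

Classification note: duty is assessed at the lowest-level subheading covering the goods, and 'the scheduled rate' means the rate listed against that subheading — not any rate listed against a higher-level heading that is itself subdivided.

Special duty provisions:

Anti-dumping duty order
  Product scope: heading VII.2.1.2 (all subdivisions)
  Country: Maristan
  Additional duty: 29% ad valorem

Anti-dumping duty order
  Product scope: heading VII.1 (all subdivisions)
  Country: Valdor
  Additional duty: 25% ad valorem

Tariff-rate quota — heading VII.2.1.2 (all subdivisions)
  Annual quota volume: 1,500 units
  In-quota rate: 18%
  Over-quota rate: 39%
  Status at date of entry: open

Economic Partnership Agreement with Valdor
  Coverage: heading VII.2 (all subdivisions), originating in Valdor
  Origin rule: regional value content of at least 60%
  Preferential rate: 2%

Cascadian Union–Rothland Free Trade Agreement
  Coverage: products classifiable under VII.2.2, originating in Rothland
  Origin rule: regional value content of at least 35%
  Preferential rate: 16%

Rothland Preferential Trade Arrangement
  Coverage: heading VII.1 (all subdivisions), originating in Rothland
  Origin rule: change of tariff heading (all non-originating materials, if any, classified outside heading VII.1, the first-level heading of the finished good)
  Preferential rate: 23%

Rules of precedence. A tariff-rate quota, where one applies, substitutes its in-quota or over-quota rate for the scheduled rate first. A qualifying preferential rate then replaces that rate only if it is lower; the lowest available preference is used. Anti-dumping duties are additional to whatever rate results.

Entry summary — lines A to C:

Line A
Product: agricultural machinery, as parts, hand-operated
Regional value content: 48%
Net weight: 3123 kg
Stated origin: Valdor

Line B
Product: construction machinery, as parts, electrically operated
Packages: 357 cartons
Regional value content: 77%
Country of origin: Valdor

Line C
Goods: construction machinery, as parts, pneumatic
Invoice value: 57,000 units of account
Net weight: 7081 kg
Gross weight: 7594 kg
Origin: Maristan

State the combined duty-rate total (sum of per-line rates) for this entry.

Line A: agricultural → VII.2; hand-operated → VII.2.1; as parts → VII.2.1.3. Scheduled 13%. Valdor agreement on VII.2: RVC < 60%. → 13%.
Line B: construction → VII.1; electrically operated → VII.1.2; as parts → VII.1.2.3. Scheduled 28%. Valdor agreement on VII.2: VII.1.2.3 not covered; anti-dumping (Valdor, VII.1): +25%; total 28% + 25% = 53%. → 53%.
Line C: construction → VII.1; pneumatic → VII.1.1; as parts → VII.1.1.1. Scheduled 36%. No special measure applies. → 36%.
Sum: 13% + 53% + 36% = 102%.

102%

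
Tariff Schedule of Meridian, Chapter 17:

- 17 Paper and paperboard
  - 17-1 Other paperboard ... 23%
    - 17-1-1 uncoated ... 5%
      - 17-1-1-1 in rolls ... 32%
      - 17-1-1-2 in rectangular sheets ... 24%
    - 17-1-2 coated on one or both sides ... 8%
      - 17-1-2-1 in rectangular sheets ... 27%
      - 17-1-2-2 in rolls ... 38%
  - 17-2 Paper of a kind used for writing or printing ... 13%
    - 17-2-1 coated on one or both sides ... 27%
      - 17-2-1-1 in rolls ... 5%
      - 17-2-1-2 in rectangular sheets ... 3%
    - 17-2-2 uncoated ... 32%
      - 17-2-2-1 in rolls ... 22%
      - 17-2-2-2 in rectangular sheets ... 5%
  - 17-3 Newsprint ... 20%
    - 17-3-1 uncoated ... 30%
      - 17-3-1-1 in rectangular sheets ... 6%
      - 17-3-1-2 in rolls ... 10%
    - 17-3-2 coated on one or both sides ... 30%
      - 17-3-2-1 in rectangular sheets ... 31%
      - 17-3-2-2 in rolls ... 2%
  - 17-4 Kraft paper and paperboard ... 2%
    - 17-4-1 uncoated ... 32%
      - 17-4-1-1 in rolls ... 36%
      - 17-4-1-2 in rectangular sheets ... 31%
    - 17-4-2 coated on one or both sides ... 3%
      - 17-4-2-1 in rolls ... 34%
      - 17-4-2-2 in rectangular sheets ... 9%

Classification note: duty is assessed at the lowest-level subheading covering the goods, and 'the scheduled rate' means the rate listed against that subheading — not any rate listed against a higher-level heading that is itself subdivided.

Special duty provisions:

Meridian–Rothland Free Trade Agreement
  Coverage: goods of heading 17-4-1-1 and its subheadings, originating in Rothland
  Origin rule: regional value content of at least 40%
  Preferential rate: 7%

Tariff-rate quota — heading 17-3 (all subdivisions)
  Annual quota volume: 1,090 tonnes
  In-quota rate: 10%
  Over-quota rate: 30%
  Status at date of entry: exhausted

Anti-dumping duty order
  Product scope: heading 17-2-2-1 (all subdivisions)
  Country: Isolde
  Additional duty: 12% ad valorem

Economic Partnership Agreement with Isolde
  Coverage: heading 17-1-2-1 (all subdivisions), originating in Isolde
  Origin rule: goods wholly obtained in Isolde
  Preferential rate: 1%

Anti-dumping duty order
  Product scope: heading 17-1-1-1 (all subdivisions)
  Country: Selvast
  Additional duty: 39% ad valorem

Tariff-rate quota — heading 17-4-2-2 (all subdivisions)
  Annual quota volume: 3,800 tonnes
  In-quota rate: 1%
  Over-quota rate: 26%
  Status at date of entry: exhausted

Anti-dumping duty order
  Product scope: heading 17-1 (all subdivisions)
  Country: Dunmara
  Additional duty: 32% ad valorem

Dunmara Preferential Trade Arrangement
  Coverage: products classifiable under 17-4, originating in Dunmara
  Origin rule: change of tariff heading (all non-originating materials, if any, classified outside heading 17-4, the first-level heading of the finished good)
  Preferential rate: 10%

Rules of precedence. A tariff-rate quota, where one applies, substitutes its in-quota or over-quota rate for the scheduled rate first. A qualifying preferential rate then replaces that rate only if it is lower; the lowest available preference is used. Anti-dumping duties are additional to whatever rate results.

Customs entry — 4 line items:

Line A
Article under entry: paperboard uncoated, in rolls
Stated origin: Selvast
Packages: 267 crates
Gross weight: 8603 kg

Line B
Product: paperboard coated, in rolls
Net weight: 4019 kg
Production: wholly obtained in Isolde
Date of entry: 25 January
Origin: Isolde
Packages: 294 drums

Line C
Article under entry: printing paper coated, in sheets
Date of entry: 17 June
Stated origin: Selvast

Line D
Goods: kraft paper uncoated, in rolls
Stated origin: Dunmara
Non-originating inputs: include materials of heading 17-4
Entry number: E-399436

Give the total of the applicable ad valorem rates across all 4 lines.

Line A: paperboard → 17-1; uncoated → 17-1-1; in rolls → 17-1-1-1. Scheduled 32%. anti-dumping (Selvast, 17-1-1-1): +39%; total 32% + 39% = 71%. → 71%.
Line B: paperboard → 17-1; coated → 17-1-2; in rolls → 17-1-2-2. Scheduled 38%. Isolde agreement on 17-1-2-1: 17-1-2-2 not covered. → 38%.
Line C: printing paper → 17-2; coated → 17-2-1; in sheets → 17-2-1-2. Scheduled 3%. No special measure applies. → 3%.
Line D: kraft paper → 17-4; uncoated → 17-4-1; in rolls → 17-4-1-1. Scheduled 36%. Dunmara agreement on 17-4: CTH not met. → 36%.
Sum: 71% + 38% + 3% + 36% = 148%.

148%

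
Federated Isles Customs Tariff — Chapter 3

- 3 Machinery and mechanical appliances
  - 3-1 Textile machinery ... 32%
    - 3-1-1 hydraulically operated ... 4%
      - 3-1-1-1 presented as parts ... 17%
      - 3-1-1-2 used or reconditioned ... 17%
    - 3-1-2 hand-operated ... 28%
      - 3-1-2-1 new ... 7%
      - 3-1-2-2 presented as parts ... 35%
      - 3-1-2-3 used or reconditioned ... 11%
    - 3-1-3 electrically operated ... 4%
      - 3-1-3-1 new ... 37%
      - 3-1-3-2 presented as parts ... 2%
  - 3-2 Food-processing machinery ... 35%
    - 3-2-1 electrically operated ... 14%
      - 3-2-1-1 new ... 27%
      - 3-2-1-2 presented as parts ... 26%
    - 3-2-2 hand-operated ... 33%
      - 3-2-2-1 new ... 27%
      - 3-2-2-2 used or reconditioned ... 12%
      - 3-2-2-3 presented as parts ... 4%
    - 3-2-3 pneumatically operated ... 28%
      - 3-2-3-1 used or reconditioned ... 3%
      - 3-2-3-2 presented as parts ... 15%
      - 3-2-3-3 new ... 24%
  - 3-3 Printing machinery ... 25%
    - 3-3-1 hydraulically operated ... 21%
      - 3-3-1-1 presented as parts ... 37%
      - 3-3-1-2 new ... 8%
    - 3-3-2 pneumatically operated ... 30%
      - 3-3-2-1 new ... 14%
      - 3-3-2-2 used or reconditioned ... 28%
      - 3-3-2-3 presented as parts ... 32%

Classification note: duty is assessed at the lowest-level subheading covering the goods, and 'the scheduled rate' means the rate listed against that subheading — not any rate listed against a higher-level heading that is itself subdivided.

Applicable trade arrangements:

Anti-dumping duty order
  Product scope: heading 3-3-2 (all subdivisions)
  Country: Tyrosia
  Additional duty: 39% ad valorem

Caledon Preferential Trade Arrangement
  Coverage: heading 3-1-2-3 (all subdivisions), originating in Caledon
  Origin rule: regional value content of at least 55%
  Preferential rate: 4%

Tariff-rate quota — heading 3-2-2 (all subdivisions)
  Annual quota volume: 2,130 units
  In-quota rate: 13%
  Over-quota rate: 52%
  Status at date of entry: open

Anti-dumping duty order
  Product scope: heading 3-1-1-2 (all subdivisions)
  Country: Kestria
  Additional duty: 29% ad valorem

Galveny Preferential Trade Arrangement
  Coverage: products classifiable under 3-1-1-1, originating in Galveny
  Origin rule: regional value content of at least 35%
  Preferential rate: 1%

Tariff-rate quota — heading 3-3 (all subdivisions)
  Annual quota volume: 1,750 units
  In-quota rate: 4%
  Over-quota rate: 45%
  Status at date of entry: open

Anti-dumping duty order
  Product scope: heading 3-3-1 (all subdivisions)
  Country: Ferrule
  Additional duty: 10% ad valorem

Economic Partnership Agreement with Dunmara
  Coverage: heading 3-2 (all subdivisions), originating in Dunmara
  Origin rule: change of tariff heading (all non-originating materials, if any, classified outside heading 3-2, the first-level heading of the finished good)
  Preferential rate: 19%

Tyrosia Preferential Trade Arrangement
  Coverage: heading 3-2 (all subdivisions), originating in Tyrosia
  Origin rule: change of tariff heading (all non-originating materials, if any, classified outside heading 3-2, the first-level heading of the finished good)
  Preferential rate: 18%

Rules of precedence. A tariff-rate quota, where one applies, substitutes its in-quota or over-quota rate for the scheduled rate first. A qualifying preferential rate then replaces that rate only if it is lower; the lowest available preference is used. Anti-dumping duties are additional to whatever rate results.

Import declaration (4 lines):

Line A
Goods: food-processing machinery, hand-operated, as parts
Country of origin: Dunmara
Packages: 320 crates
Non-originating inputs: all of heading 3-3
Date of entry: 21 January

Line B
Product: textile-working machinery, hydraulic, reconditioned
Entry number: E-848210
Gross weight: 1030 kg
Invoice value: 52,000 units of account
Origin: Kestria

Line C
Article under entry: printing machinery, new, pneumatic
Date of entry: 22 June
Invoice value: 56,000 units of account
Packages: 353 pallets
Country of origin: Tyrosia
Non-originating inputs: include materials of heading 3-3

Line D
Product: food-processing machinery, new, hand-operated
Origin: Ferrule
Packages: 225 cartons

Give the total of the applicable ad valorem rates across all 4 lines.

115%

Line A: food-processing → 3-2; hand-operated → 3-2-2; as parts → 3-2-2-3. Scheduled 4%. quota on 3-2-2 open → in-quota 13%; Dunmara agreement on 3-2: CTH met → 19% available; preference 19% not lower than 13% → no reduction. → 13%.
Line B: textile-working → 3-1; hydraulic → 3-1-1; reconditioned → 3-1-1-2. Scheduled 17%. anti-dumping (Kestria, 3-1-1-2): +29%; total 17% + 29% = 46%. → 46%.
Line C: printing → 3-3; pneumatic → 3-3-2; new → 3-3-2-1. Scheduled 14%. quota on 3-3 open → in-quota 4%; Tyrosia agreement on 3-2: 3-3-2-1 not covered; anti-dumping (Tyrosia, 3-3-2): +39%; total 4% + 39% = 43%. → 43%.
Line D: food-processing → 3-2; hand-operated → 3-2-2; new → 3-2-2-1. Scheduled 27%. quota on 3-2-2 open → in-quota 13%. → 13%.
Sum: 13% + 46% + 43% + 13% = 115%.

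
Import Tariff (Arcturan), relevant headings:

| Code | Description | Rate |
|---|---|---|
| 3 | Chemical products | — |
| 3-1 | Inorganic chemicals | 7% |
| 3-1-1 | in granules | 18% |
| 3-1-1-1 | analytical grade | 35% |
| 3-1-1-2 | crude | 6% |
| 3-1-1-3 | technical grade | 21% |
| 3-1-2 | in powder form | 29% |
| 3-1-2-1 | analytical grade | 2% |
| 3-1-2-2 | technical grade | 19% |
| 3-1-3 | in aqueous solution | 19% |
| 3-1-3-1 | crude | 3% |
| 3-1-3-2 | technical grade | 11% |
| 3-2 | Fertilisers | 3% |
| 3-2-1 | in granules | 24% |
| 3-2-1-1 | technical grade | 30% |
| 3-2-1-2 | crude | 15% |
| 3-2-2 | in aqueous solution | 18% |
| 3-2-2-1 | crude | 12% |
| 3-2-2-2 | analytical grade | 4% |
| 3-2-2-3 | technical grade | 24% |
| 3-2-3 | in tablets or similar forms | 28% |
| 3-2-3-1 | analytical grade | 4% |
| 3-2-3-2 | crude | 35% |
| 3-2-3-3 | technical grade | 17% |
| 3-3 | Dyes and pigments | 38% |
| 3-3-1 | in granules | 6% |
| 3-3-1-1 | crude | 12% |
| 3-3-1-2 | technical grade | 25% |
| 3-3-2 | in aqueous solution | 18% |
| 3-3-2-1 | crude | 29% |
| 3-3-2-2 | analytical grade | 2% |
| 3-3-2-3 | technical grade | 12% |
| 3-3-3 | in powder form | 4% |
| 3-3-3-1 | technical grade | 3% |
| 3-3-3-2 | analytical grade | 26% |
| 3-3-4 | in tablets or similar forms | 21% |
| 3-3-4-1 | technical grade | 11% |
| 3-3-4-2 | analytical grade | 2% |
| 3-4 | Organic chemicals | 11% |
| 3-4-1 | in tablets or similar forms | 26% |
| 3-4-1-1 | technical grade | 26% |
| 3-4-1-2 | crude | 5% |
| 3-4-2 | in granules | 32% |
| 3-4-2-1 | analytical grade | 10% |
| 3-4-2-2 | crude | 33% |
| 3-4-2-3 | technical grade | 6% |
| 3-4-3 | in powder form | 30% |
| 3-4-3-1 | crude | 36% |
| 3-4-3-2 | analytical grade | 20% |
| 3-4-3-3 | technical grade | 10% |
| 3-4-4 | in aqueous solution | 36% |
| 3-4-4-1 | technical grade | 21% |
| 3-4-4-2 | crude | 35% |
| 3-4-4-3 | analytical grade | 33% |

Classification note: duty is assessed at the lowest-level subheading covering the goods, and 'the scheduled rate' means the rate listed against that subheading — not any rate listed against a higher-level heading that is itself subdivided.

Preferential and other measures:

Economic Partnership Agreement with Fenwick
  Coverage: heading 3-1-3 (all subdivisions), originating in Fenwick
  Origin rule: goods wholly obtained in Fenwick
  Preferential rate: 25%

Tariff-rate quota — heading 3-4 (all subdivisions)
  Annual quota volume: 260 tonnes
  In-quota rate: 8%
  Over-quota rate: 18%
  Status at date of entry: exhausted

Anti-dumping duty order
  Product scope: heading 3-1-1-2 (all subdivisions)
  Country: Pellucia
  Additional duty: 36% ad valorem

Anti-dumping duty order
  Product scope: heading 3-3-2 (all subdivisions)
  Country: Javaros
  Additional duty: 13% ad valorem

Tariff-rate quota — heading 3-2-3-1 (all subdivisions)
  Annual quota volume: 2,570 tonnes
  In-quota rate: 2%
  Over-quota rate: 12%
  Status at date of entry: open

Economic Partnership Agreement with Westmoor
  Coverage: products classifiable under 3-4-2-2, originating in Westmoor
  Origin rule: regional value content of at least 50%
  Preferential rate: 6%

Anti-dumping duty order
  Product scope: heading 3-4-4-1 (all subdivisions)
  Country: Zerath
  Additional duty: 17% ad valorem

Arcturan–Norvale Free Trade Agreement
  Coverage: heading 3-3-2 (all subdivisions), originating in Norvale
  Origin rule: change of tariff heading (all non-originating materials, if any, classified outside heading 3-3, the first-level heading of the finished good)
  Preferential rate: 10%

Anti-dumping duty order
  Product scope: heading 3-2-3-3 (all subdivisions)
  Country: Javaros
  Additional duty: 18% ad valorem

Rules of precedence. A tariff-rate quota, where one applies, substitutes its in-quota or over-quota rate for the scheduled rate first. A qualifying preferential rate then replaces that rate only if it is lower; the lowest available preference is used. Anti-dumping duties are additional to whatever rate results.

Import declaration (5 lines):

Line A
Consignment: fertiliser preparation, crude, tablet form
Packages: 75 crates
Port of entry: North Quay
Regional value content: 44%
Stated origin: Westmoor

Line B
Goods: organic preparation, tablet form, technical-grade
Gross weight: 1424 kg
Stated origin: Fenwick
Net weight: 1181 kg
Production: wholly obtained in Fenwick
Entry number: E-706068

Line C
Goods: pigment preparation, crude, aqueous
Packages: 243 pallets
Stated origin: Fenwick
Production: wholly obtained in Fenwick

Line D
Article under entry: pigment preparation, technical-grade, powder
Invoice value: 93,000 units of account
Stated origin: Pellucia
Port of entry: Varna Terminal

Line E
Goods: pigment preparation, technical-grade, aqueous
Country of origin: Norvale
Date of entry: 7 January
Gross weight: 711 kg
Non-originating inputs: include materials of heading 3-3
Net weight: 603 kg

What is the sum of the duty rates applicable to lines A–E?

Line A: fertiliser → 3-2; tablet form → 3-2-3; crude → 3-2-3-2. Scheduled 35%. Westmoor agreement on 3-4-2-2: 3-2-3-2 not covered. → 35%.
Line B: organic → 3-4; tablet form → 3-4-1; technical-grade → 3-4-1-1. Scheduled 26%. quota on 3-4 exhausted → over-quota 18%; Fenwick agreement on 3-1-3: 3-4-1-1 not covered. → 18%.
Line C: pigment → 3-3; aqueous → 3-3-2; crude → 3-3-2-1. Scheduled 29%. Fenwick agreement on 3-1-3: 3-3-2-1 not covered. → 29%.
Line D: pigment → 3-3; powder → 3-3-3; technical-grade → 3-3-3-1. Scheduled 3%. No special measure applies. → 3%.
Line E: pigment → 3-3; aqueous → 3-3-2; technical-grade → 3-3-2-3. Scheduled 12%. Norvale agreement on 3-3-2: CTH not met. → 12%.
Sum: 35% + 18% + 29% + 3% + 12% = 97%.

97%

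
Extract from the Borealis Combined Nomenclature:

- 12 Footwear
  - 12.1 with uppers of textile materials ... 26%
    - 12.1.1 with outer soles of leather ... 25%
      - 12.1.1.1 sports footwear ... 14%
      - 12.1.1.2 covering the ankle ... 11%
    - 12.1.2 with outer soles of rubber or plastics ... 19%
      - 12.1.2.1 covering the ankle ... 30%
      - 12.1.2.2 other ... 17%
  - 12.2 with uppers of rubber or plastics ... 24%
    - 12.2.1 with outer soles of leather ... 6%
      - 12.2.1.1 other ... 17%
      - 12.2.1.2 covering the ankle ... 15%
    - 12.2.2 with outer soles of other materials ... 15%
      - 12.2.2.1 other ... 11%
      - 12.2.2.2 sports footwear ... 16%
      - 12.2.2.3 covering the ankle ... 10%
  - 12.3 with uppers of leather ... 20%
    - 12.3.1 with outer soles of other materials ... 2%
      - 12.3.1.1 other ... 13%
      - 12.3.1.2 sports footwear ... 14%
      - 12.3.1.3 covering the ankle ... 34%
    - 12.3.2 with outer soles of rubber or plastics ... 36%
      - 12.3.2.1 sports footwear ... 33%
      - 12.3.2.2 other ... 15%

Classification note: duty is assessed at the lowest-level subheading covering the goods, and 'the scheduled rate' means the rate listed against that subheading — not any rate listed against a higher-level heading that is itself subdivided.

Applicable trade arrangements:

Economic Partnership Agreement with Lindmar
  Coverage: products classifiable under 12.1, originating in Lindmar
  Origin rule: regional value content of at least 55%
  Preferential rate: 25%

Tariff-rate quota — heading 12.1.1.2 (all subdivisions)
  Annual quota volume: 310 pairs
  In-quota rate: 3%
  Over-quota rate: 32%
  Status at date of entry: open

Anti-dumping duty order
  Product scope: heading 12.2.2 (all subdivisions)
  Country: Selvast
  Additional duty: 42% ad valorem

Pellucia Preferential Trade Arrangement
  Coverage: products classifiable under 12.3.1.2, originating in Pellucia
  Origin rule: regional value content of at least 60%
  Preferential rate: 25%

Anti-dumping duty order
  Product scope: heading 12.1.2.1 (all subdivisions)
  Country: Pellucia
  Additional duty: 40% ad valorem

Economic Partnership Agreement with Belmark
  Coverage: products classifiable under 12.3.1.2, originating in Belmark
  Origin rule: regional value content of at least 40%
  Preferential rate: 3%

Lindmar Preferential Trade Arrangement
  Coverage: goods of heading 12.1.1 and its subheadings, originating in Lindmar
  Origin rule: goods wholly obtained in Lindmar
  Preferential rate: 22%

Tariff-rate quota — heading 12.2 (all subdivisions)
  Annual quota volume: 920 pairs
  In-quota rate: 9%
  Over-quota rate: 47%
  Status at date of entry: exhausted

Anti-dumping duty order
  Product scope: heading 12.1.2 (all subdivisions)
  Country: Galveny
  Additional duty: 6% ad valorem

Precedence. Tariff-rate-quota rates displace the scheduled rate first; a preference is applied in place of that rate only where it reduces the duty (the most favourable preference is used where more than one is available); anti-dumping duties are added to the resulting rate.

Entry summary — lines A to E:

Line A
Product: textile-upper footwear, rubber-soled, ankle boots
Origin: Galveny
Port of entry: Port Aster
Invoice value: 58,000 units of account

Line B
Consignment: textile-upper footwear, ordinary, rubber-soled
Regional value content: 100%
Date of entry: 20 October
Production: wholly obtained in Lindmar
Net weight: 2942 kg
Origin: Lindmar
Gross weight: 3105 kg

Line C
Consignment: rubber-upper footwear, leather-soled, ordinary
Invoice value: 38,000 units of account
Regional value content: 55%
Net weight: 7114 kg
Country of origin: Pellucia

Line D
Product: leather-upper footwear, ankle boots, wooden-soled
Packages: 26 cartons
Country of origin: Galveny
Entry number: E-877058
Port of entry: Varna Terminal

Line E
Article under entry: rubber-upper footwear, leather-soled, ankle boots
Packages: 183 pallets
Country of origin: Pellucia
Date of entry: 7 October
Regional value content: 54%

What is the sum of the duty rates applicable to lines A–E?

Line A: textile-upper → 12.1; rubber-soled → 12.1.2; ankle boots → 12.1.2.1. Scheduled 30%. anti-dumping (Galveny, 12.1.2): +6%; total 30% + 6% = 36%. → 36%.
Line B: textile-upper → 12.1; rubber-soled → 12.1.2; ordinary → 12.1.2.2. Scheduled 17%. Lindmar agreement on 12.1: RVC ≥ 55% → 25% available; Lindmar agreement on 12.1.1: 12.1.2.2 not covered; preference 25% not lower than 17% → no reduction. → 17%.
Line C: rubber-upper → 12.2; leather-soled → 12.2.1; ordinary → 12.2.1.1. Scheduled 17%. quota on 12.2 exhausted → over-quota 47%; Pellucia agreement on 12.3.1.2: 12.2.1.1 not covered. → 47%.
Line D: leather-upper → 12.3; wooden-soled → 12.3.1; ankle boots → 12.3.1.3. Scheduled 34%. No special measure applies. → 34%.
Line E: rubber-upper → 12.2; leather-soled → 12.2.1; ankle boots → 12.2.1.2. Scheduled 15%. quota on 12.2 exhausted → over-quota 47%; Pellucia agreement on 12.3.1.2: 12.2.1.2 not covered. → 47%.
Sum: 36% + 17% + 47% + 34% + 47% = 181%.

181%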